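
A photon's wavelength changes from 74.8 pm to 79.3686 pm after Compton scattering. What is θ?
152.00°

First find the wavelength shift:
Δλ = λ' - λ = 79.3686 - 74.8 = 4.5686 pm

Using Δλ = λ_C(1 - cos θ), with λ_C = h/(m_e·c) ≈ 2.42631024 pm:
cos θ = 1 - Δλ/λ_C
cos θ = 1 - 4.5686/2.42631024
cos θ = -0.882941

θ = arccos(-0.882941)
θ = 152.00°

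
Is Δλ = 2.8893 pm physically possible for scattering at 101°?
Yes, consistent

Calculate the expected shift for θ = 101°:

Δλ_expected = λ_C(1 - cos(101°))
Δλ_expected = 2.4263 × (1 - cos(101°))
Δλ_expected = 2.4263 × 1.1908
Δλ_expected = 2.8893 pm

Given shift: 2.8893 pm
Expected shift: 2.8893 pm
Difference: 0.0000 pm

The values match. This is consistent with Compton scattering at the stated angle.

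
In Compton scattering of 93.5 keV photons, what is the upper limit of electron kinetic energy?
25.0495 keV

Maximum energy transfer occurs at θ = 180° (backscattering).

Initial photon: E₀ = 93.5 keV → λ₀ = 13.2603 pm

Maximum Compton shift (at 180°):
Δλ_max = 2λ_C = 2 × 2.4263 = 4.8526 pm

Final wavelength:
λ' = 13.2603 + 4.8526 = 18.1130 pm

Minimum photon energy (maximum energy to electron):
E'_min = hc/λ' = 68.4505 keV

Maximum electron kinetic energy:
K_max = E₀ - E'_min = 93.5000 - 68.4505 = 25.0495 keV

(Intermediate values are shown rounded; full precision is carried through to the final answer.)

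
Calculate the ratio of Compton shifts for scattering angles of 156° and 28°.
156° produces the larger shift by a factor of 16.348

Calculate both shifts using Δλ = λ_C(1 - cos θ):

For θ₁ = 28°:
Δλ₁ = 2.4263 × (1 - cos(28°))
Δλ₁ = 2.4263 × 0.1171
Δλ₁ = 0.2840 pm

For θ₂ = 156°:
Δλ₂ = 2.4263 × (1 - cos(156°))
Δλ₂ = 2.4263 × 1.9135
Δλ₂ = 4.6429 pm

The 156° angle produces the larger shift.
Ratio: 4.6429/0.2840 = 16.348

(Intermediate values are shown rounded; full precision is carried through to the final answer.)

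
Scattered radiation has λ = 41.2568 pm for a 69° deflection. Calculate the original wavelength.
39.7000 pm

From λ' = λ + Δλ, we have λ = λ' - Δλ

First calculate the Compton shift:
Δλ = λ_C(1 - cos θ)
Δλ = 2.4263 × (1 - cos(69°))
Δλ = 2.4263 × 0.6416
Δλ = 1.5568 pm

Initial wavelength:
λ = λ' - Δλ
λ = 41.2568 - 1.5568
λ = 39.7000 pm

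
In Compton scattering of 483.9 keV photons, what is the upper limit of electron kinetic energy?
316.6884 keV

Maximum energy transfer occurs at θ = 180° (backscattering).

Initial photon: E₀ = 483.9 keV → λ₀ = 2.5622 pm

Maximum Compton shift (at 180°):
Δλ_max = 2λ_C = 2 × 2.4263 = 4.8526 pm

Final wavelength:
λ' = 2.5622 + 4.8526 = 7.4148 pm

Minimum photon energy (maximum energy to electron):
E'_min = hc/λ' = 167.2116 keV

Maximum electron kinetic energy:
K_max = E₀ - E'_min = 483.9000 - 167.2116 = 316.6884 keV

(Intermediate values are shown rounded; full precision is carried through to the final answer.)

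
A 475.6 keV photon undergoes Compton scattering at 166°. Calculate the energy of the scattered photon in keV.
167.8309 keV

First convert energy to wavelength:
λ = hc/E, with hc ≈ 1239.842 keV·pm (i.e. 1239.842 eV·nm)

For E = 475.6 keV = 475600 eV:
λ = 1239.842 keV·pm / 475.6 keV
λ = 2.6069 pm

Calculate the Compton shift:
Δλ = λ_C(1 - cos(166°)) = 2.4263 × 1.9703
Δλ = 4.7805 pm

Final wavelength:
λ' = 2.6069 + 4.7805 = 7.3874 pm

Final energy:
E' = hc/λ' = 1239.842 / 7.3874 = 167.8309 keV

(Intermediate values are shown rounded; full precision is carried through to the final answer.)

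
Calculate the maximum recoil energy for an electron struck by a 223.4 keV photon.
104.2130 keV

Maximum energy transfer occurs at θ = 180° (backscattering).

Initial photon: E₀ = 223.4 keV → λ₀ = 5.5499 pm

Maximum Compton shift (at 180°):
Δλ_max = 2λ_C = 2 × 2.4263 = 4.8526 pm

Final wavelength:
λ' = 5.5499 + 4.8526 = 10.4025 pm

Minimum photon energy (maximum energy to electron):
E'_min = hc/λ' = 119.1870 keV

Maximum electron kinetic energy:
K_max = E₀ - E'_min = 223.4000 - 119.1870 = 104.2130 keV

(Intermediate values are shown rounded; full precision is carried through to the final answer.)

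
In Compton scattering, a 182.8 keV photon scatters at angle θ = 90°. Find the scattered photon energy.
134.6364 keV

First convert energy to wavelength:
λ = hc/E, with hc ≈ 1239.842 keV·pm (i.e. 1239.842 eV·nm)

For E = 182.8 keV = 182800 eV:
λ = 1239.842 keV·pm / 182.8 keV
λ = 6.7825 pm

Calculate the Compton shift:
Δλ = λ_C(1 - cos(90°)) = 2.4263 × 1.0000
Δλ = 2.4263 pm

Final wavelength:
λ' = 6.7825 + 2.4263 = 9.2088 pm

Final energy:
E' = hc/λ' = 1239.842 / 9.2088 = 134.6364 keV

(Intermediate values are shown rounded; full precision is carried through to the final answer.)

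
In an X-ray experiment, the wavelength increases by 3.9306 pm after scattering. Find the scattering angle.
128.32°

From the Compton formula Δλ = λ_C(1 - cos θ), we can solve for θ:

cos θ = 1 - Δλ/λ_C

Given:
- Δλ = 3.9306 pm
- λ_C = h/(m_e·c) ≈ 2.42631024 pm

cos θ = 1 - 3.9306/2.42631024
cos θ = 1 - 1.619991
cos θ = -0.619991

θ = arccos(-0.619991)
θ = 128.32°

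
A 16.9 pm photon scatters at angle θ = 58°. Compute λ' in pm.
18.0406 pm

Using the Compton scattering formula:
λ' = λ + Δλ = λ + λ_C(1 - cos θ)

Given:
- Initial wavelength λ = 16.9 pm
- Scattering angle θ = 58°
- Compton wavelength λ_C ≈ 2.4263 pm

Calculate the shift:
Δλ = 2.4263 × (1 - cos(58°))
Δλ = 2.4263 × 0.4701
Δλ = 1.1406 pm

Final wavelength:
λ' = 16.9 + 1.1406 = 18.0406 pm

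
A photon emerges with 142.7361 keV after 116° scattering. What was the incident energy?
238.6000 keV

Convert final energy to wavelength (hc ≈ 1239.842 keV·pm):
λ' = hc/E' = 1239.842 / 142.7361 = 8.6863 pm

Calculate the Compton shift:
Δλ = λ_C(1 - cos(116°))
Δλ = 2.4263 × (1 - cos(116°))
Δλ = 3.4899 pm

Initial wavelength:
λ = λ' - Δλ = 8.6863 - 3.4899 = 5.1963 pm

Initial energy:
E = hc/λ = 1239.842 / 5.1963 = 238.6000 keV

(Intermediate values are shown rounded; full precision is carried through to the final answer.)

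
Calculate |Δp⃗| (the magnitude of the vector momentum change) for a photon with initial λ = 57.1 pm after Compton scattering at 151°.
2.1642e-23 kg·m/s

Photon momentum magnitude is p = h/λ.

Initial momentum:
p₀ = h/λ = 6.6261e-34/5.7100e-11 = 1.1604e-23 kg·m/s

After scattering:
λ' = λ + Δλ = 57.1 + 4.5484 = 61.6484 pm
p' = h/λ' = 6.6261e-34/6.1648e-11 = 1.0748e-23 kg·m/s

Momentum is a vector; the scattered photon's direction makes angle θ = 151° with the incident direction. The magnitude of the vector change Δp⃗ = p⃗₀ − p⃗' is found from the law of cosines:
|Δp⃗|² = p₀² + p'² − 2p₀p'cos θ
|Δp⃗|² = (1.1604e-23)² + (1.0748e-23)² − 2·1.1604e-23·1.0748e-23·cos(151°)
|Δp⃗| = 2.1642e-23 kg·m/s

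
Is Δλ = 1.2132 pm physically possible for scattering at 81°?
No, inconsistent

Calculate the expected shift for θ = 81°:

Δλ_expected = λ_C(1 - cos(81°))
Δλ_expected = 2.4263 × (1 - cos(81°))
Δλ_expected = 2.4263 × 0.8436
Δλ_expected = 2.0468 pm

Given shift: 1.2132 pm
Expected shift: 2.0468 pm
Difference: 0.8336 pm

The values do not match. The given shift corresponds to θ ≈ 60.0°, not 81°.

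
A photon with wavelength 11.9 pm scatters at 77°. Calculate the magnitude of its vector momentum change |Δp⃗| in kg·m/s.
6.4868e-23 kg·m/s

Photon momentum magnitude is p = h/λ.

Initial momentum:
p₀ = h/λ = 6.6261e-34/1.1900e-11 = 5.5681e-23 kg·m/s

After scattering:
λ' = λ + Δλ = 11.9 + 1.8805 = 13.7805 pm
p' = h/λ' = 6.6261e-34/1.3781e-11 = 4.8083e-23 kg·m/s

Momentum is a vector; the scattered photon's direction makes angle θ = 77° with the incident direction. The magnitude of the vector change Δp⃗ = p⃗₀ − p⃗' is found from the law of cosines:
|Δp⃗|² = p₀² + p'² − 2p₀p'cos θ
|Δp⃗|² = (5.5681e-23)² + (4.8083e-23)² − 2·5.5681e-23·4.8083e-23·cos(77°)
|Δp⃗| = 6.4868e-23 kg·m/s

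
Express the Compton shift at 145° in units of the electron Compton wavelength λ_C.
1.8192 λ_C

The Compton shift formula is:
Δλ = λ_C(1 - cos θ)

Dividing both sides by λ_C:
Δλ/λ_C = 1 - cos θ

For θ = 145°:
Δλ/λ_C = 1 - cos(145°)
Δλ/λ_C = 1 - -0.8192
Δλ/λ_C = 1.8192

This means the shift is 1.8192 × λ_C = 4.4138 pm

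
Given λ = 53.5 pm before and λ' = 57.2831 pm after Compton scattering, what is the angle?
124.00°

First find the wavelength shift:
Δλ = λ' - λ = 57.2831 - 53.5 = 3.7831 pm

Using Δλ = λ_C(1 - cos θ), with λ_C = h/(m_e·c) ≈ 2.42631024 pm:
cos θ = 1 - Δλ/λ_C
cos θ = 1 - 3.7831/2.42631024
cos θ = -0.559199

θ = arccos(-0.559199)
θ = 124.00°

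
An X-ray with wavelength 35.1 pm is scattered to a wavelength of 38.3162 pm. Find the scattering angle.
109.00°

First find the wavelength shift:
Δλ = λ' - λ = 38.3162 - 35.1 = 3.2162 pm

Using Δλ = λ_C(1 - cos θ), with λ_C = h/(m_e·c) ≈ 2.42631024 pm:
cos θ = 1 - Δλ/λ_C
cos θ = 1 - 3.2162/2.42631024
cos θ = -0.325552

θ = arccos(-0.325552)
θ = 109.00°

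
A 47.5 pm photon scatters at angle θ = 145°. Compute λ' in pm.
51.9138 pm

Using the Compton scattering formula:
λ' = λ + Δλ = λ + λ_C(1 - cos θ)

Given:
- Initial wavelength λ = 47.5 pm
- Scattering angle θ = 145°
- Compton wavelength λ_C ≈ 2.4263 pm

Calculate the shift:
Δλ = 2.4263 × (1 - cos(145°))
Δλ = 2.4263 × 1.8192
Δλ = 4.4138 pm

Final wavelength:
λ' = 47.5 + 4.4138 = 51.9138 pm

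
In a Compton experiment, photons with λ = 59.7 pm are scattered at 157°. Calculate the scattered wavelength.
64.3597 pm

Using the Compton scattering formula:
λ' = λ + Δλ = λ + λ_C(1 - cos θ)

Given:
- Initial wavelength λ = 59.7 pm
- Scattering angle θ = 157°
- Compton wavelength λ_C ≈ 2.4263 pm

Calculate the shift:
Δλ = 2.4263 × (1 - cos(157°))
Δλ = 2.4263 × 1.9205
Δλ = 4.6597 pm

Final wavelength:
λ' = 59.7 + 4.6597 = 64.3597 pm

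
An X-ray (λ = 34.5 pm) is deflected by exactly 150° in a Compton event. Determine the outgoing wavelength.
39.0276 pm

Using the Compton formula: λ' = λ + λ_C(1 − cos θ)

For θ = 150°, cos θ = -√3/2 (exact) ≈ -0.8660, so:
1 − cos 150° = 1 − (-√3/2) ≈ 1.8660

Δλ = λ_C × 1.8660 = 2.4263 × 1.8660 = 4.5276 pm

λ' = 34.5 + 4.5276 = 39.0276 pm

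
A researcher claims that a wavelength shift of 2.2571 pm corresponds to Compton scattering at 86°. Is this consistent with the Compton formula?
Yes, consistent

Calculate the expected shift for θ = 86°:

Δλ_expected = λ_C(1 - cos(86°))
Δλ_expected = 2.4263 × (1 - cos(86°))
Δλ_expected = 2.4263 × 0.9302
Δλ_expected = 2.2571 pm

Given shift: 2.2571 pm
Expected shift: 2.2571 pm
Difference: 0.0000 pm

The values match. This is consistent with Compton scattering at the stated angle.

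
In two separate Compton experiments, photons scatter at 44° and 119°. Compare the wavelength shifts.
119° produces the larger shift by a factor of 5.290

Calculate both shifts using Δλ = λ_C(1 - cos θ):

For θ₁ = 44°:
Δλ₁ = 2.4263 × (1 - cos(44°))
Δλ₁ = 2.4263 × 0.2807
Δλ₁ = 0.6810 pm

For θ₂ = 119°:
Δλ₂ = 2.4263 × (1 - cos(119°))
Δλ₂ = 2.4263 × 1.4848
Δλ₂ = 3.6026 pm

The 119° angle produces the larger shift.
Ratio: 3.6026/0.6810 = 5.290

(Intermediate values are shown rounded; full precision is carried through to the final answer.)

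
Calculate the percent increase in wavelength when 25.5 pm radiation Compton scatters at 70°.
6.2606%

Calculate the Compton shift:
Δλ = λ_C(1 - cos(70°))
Δλ = 2.4263 × (1 - cos(70°))
Δλ = 2.4263 × 0.6580
Δλ = 1.5965 pm

Percentage change:
(Δλ/λ₀) × 100 = (1.5965/25.5) × 100
= 6.2606%

(Intermediate values are shown rounded; full precision is carried through to the final answer.)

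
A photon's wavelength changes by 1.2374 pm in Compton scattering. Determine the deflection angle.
60.66°

From the Compton formula Δλ = λ_C(1 - cos θ), we can solve for θ:

cos θ = 1 - Δλ/λ_C

Given:
- Δλ = 1.2374 pm
- λ_C = h/(m_e·c) ≈ 2.42631024 pm

cos θ = 1 - 1.2374/2.42631024
cos θ = 1 - 0.509992
cos θ = 0.490008

θ = arccos(0.490008)
θ = 60.66°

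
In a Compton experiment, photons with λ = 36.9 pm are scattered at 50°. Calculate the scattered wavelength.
37.7667 pm

Using the Compton scattering formula:
λ' = λ + Δλ = λ + λ_C(1 - cos θ)

Given:
- Initial wavelength λ = 36.9 pm
- Scattering angle θ = 50°
- Compton wavelength λ_C ≈ 2.4263 pm

Calculate the shift:
Δλ = 2.4263 × (1 - cos(50°))
Δλ = 2.4263 × 0.3572
Δλ = 0.8667 pm

Final wavelength:
λ' = 36.9 + 0.8667 = 37.7667 pm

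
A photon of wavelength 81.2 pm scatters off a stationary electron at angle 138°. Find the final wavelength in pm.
85.4294 pm

Using the Compton scattering formula:
λ' = λ + Δλ = λ + λ_C(1 - cos θ)

Given:
- Initial wavelength λ = 81.2 pm
- Scattering angle θ = 138°
- Compton wavelength λ_C ≈ 2.4263 pm

Calculate the shift:
Δλ = 2.4263 × (1 - cos(138°))
Δλ = 2.4263 × 1.7431
Δλ = 4.2294 pm

Final wavelength:
λ' = 81.2 + 4.2294 = 85.4294 pm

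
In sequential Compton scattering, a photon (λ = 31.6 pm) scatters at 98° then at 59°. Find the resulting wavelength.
35.5407 pm

Apply Compton shift twice:

First scattering at θ₁ = 98°:
Δλ₁ = λ_C(1 - cos(98°))
Δλ₁ = 2.4263 × 1.1392
Δλ₁ = 2.7640 pm

After first scattering:
λ₁ = 31.6 + 2.7640 = 34.3640 pm

Second scattering at θ₂ = 59°:
Δλ₂ = λ_C(1 - cos(59°))
Δλ₂ = 2.4263 × 0.4850
Δλ₂ = 1.1767 pm

Final wavelength:
λ₂ = 34.3640 + 1.1767 = 35.5407 pm

Total shift: Δλ_total = 2.7640 + 1.1767 = 3.9407 pm

(Intermediate values are shown rounded; full precision is carried through to the final answer.)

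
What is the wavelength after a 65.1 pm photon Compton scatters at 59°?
66.2767 pm

Using the Compton scattering formula:
λ' = λ + Δλ = λ + λ_C(1 - cos θ)

Given:
- Initial wavelength λ = 65.1 pm
- Scattering angle θ = 59°
- Compton wavelength λ_C ≈ 2.4263 pm

Calculate the shift:
Δλ = 2.4263 × (1 - cos(59°))
Δλ = 2.4263 × 0.4850
Δλ = 1.1767 pm

Final wavelength:
λ' = 65.1 + 1.1767 = 66.2767 pm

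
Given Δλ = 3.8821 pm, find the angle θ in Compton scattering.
126.87°

From the Compton formula Δλ = λ_C(1 - cos θ), we can solve for θ:

cos θ = 1 - Δλ/λ_C

Given:
- Δλ = 3.8821 pm
- λ_C = h/(m_e·c) ≈ 2.42631024 pm

cos θ = 1 - 3.8821/2.42631024
cos θ = 1 - 1.600001
cos θ = -0.600001

θ = arccos(-0.600001)
θ = 126.87°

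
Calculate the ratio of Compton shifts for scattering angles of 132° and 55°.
132° produces the larger shift by a factor of 3.914

Calculate both shifts using Δλ = λ_C(1 - cos θ):

For θ₁ = 55°:
Δλ₁ = 2.4263 × (1 - cos(55°))
Δλ₁ = 2.4263 × 0.4264
Δλ₁ = 1.0346 pm

For θ₂ = 132°:
Δλ₂ = 2.4263 × (1 - cos(132°))
Δλ₂ = 2.4263 × 1.6691
Δλ₂ = 4.0498 pm

The 132° angle produces the larger shift.
Ratio: 4.0498/1.0346 = 3.914

(Intermediate values are shown rounded; full precision is carried through to the final answer.)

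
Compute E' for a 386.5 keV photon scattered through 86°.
226.8724 keV

First convert energy to wavelength:
λ = hc/E, with hc ≈ 1239.842 keV·pm (i.e. 1239.842 eV·nm)

For E = 386.5 keV = 386500 eV:
λ = 1239.842 keV·pm / 386.5 keV
λ = 3.2079 pm

Calculate the Compton shift:
Δλ = λ_C(1 - cos(86°)) = 2.4263 × 0.9302
Δλ = 2.2571 pm

Final wavelength:
λ' = 3.2079 + 2.2571 = 5.4649 pm

Final energy:
E' = hc/λ' = 1239.842 / 5.4649 = 226.8724 keV

(Intermediate values are shown rounded; full precision is carried through to the final answer.)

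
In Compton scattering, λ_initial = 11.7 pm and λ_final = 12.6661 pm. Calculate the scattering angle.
53.00°

First find the wavelength shift:
Δλ = λ' - λ = 12.6661 - 11.7 = 0.9661 pm

Using Δλ = λ_C(1 - cos θ), with λ_C = h/(m_e·c) ≈ 2.42631024 pm:
cos θ = 1 - Δλ/λ_C
cos θ = 1 - 0.9661/2.42631024
cos θ = 0.601823

θ = arccos(0.601823)
θ = 53.00°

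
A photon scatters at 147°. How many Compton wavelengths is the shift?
1.8387 λ_C

The Compton shift formula is:
Δλ = λ_C(1 - cos θ)

Dividing both sides by λ_C:
Δλ/λ_C = 1 - cos θ

For θ = 147°:
Δλ/λ_C = 1 - cos(147°)
Δλ/λ_C = 1 - -0.8387
Δλ/λ_C = 1.8387

This means the shift is 1.8387 × λ_C = 4.4612 pm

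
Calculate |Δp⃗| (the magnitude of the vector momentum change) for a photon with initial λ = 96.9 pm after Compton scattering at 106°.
1.0754e-23 kg·m/s

Photon momentum magnitude is p = h/λ.

Initial momentum:
p₀ = h/λ = 6.6261e-34/9.6900e-11 = 6.8380e-24 kg·m/s

After scattering:
λ' = λ + Δλ = 96.9 + 3.0951 = 99.9951 pm
p' = h/λ' = 6.6261e-34/9.9995e-11 = 6.6264e-24 kg·m/s

Momentum is a vector; the scattered photon's direction makes angle θ = 106° with the incident direction. The magnitude of the vector change Δp⃗ = p⃗₀ − p⃗' is found from the law of cosines:
|Δp⃗|² = p₀² + p'² − 2p₀p'cos θ
|Δp⃗|² = (6.8380e-24)² + (6.6264e-24)² − 2·6.8380e-24·6.6264e-24·cos(106°)
|Δp⃗| = 1.0754e-23 kg·m/s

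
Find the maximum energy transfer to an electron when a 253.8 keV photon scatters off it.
126.4765 keV

Maximum energy transfer occurs at θ = 180° (backscattering).

Initial photon: E₀ = 253.8 keV → λ₀ = 4.8851 pm

Maximum Compton shift (at 180°):
Δλ_max = 2λ_C = 2 × 2.4263 = 4.8526 pm

Final wavelength:
λ' = 4.8851 + 4.8526 = 9.7377 pm

Minimum photon energy (maximum energy to electron):
E'_min = hc/λ' = 127.3235 keV

Maximum electron kinetic energy:
K_max = E₀ - E'_min = 253.8000 - 127.3235 = 126.4765 keV

(Intermediate values are shown rounded; full precision is carried through to the final answer.)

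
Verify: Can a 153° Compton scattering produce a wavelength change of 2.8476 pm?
No, inconsistent

Calculate the expected shift for θ = 153°:

Δλ_expected = λ_C(1 - cos(153°))
Δλ_expected = 2.4263 × (1 - cos(153°))
Δλ_expected = 2.4263 × 1.8910
Δλ_expected = 4.5882 pm

Given shift: 2.8476 pm
Expected shift: 4.5882 pm
Difference: 1.7405 pm

The values do not match. The given shift corresponds to θ ≈ 100.0°, not 153°.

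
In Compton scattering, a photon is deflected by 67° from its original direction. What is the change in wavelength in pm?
1.4783 pm

Using the Compton scattering formula:
Δλ = λ_C(1 - cos θ)

where λ_C = h/(m_e·c) ≈ 2.4263 pm is the Compton wavelength of an electron.

For θ = 67°:
cos(67°) = 0.3907
1 - cos(67°) = 0.6093

Δλ = 2.4263 × 0.6093
Δλ = 1.4783 pm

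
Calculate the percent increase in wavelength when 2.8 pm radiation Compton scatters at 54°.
35.7200%

Calculate the Compton shift:
Δλ = λ_C(1 - cos(54°))
Δλ = 2.4263 × (1 - cos(54°))
Δλ = 2.4263 × 0.4122
Δλ = 1.0002 pm

Percentage change:
(Δλ/λ₀) × 100 = (1.0002/2.8) × 100
= 35.7200%

(Intermediate values are shown rounded; full precision is carried through to the final answer.)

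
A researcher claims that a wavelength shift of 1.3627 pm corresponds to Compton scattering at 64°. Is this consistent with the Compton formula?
Yes, consistent

Calculate the expected shift for θ = 64°:

Δλ_expected = λ_C(1 - cos(64°))
Δλ_expected = 2.4263 × (1 - cos(64°))
Δλ_expected = 2.4263 × 0.5616
Δλ_expected = 1.3627 pm

Given shift: 1.3627 pm
Expected shift: 1.3627 pm
Difference: 0.0000 pm

The values match. This is consistent with Compton scattering at the stated angle.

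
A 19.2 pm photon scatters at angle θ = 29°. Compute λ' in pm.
19.5042 pm

Using the Compton scattering formula:
λ' = λ + Δλ = λ + λ_C(1 - cos θ)

Given:
- Initial wavelength λ = 19.2 pm
- Scattering angle θ = 29°
- Compton wavelength λ_C ≈ 2.4263 pm

Calculate the shift:
Δλ = 2.4263 × (1 - cos(29°))
Δλ = 2.4263 × 0.1254
Δλ = 0.3042 pm

Final wavelength:
λ' = 19.2 + 0.3042 = 19.5042 pm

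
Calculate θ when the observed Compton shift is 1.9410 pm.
78.46°

From the Compton formula Δλ = λ_C(1 - cos θ), we can solve for θ:

cos θ = 1 - Δλ/λ_C

Given:
- Δλ = 1.9410 pm
- λ_C = h/(m_e·c) ≈ 2.42631024 pm

cos θ = 1 - 1.9410/2.42631024
cos θ = 1 - 0.799980
cos θ = 0.200020

θ = arccos(0.200020)
θ = 78.46°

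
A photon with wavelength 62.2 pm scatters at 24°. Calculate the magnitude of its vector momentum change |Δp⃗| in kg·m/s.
4.4224e-24 kg·m/s

Photon momentum magnitude is p = h/λ.

Initial momentum:
p₀ = h/λ = 6.6261e-34/6.2200e-11 = 1.0653e-23 kg·m/s

After scattering:
λ' = λ + Δλ = 62.2 + 0.2098 = 62.4098 pm
p' = h/λ' = 6.6261e-34/6.2410e-11 = 1.0617e-23 kg·m/s

Momentum is a vector; the scattered photon's direction makes angle θ = 24° with the incident direction. The magnitude of the vector change Δp⃗ = p⃗₀ − p⃗' is found from the law of cosines:
|Δp⃗|² = p₀² + p'² − 2p₀p'cos θ
|Δp⃗|² = (1.0653e-23)² + (1.0617e-23)² − 2·1.0653e-23·1.0617e-23·cos(24°)
|Δp⃗| = 4.4224e-24 kg·m/s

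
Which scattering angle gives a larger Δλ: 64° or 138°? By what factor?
138° produces the larger shift by a factor of 3.104

Calculate both shifts using Δλ = λ_C(1 - cos θ):

For θ₁ = 64°:
Δλ₁ = 2.4263 × (1 - cos(64°))
Δλ₁ = 2.4263 × 0.5616
Δλ₁ = 1.3627 pm

For θ₂ = 138°:
Δλ₂ = 2.4263 × (1 - cos(138°))
Δλ₂ = 2.4263 × 1.7431
Δλ₂ = 4.2294 pm

The 138° angle produces the larger shift.
Ratio: 4.2294/1.3627 = 3.104

(Intermediate values are shown rounded; full precision is carried through to the final answer.)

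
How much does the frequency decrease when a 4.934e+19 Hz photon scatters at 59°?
8.005e+18 Hz (decrease)

Convert frequency to wavelength (c = 299792458 m/s):
λ₀ = c/f₀ = 299792458/4.934e+19 = 6.0760531e-12 m = 6.0761 pm

Calculate Compton shift:
Δλ = λ_C(1 - cos(59°)) = 1.1767 pm

Final wavelength:
λ' = λ₀ + Δλ = 6.0761 + 1.1767 = 7.2527 pm

Final frequency:
f' = c/λ' = 299792458/7.2527211e-12 = 4.1335170e+19 Hz

Frequency shift (decrease):
Δf = f₀ - f' = 4.934e+19 - 4.1335170e+19 = 8.005e+18 Hz

(Intermediate values are shown rounded; full precision is carried through to the final answer.)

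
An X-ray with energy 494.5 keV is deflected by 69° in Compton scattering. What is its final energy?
305.0746 keV

First convert energy to wavelength:
λ = hc/E, with hc ≈ 1239.842 keV·pm (i.e. 1239.842 eV·nm)

For E = 494.5 keV = 494500 eV:
λ = 1239.842 keV·pm / 494.5 keV
λ = 2.5073 pm

Calculate the Compton shift:
Δλ = λ_C(1 - cos(69°)) = 2.4263 × 0.6416
Δλ = 1.5568 pm

Final wavelength:
λ' = 2.5073 + 1.5568 = 4.0641 pm

Final energy:
E' = hc/λ' = 1239.842 / 4.0641 = 305.0746 keV

(Intermediate values are shown rounded; full precision is carried through to the final answer.)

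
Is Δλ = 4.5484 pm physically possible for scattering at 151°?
Yes, consistent

Calculate the expected shift for θ = 151°:

Δλ_expected = λ_C(1 - cos(151°))
Δλ_expected = 2.4263 × (1 - cos(151°))
Δλ_expected = 2.4263 × 1.8746
Δλ_expected = 4.5484 pm

Given shift: 4.5484 pm
Expected shift: 4.5484 pm
Difference: 0.0000 pm

The values match. This is consistent with Compton scattering at the stated angle.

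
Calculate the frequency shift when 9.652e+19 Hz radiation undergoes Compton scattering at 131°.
5.444e+19 Hz (decrease)

Convert frequency to wavelength (c = 299792458 m/s):
λ₀ = c/f₀ = 299792458/9.652e+19 = 3.1060139e-12 m = 3.1060 pm

Calculate Compton shift:
Δλ = λ_C(1 - cos(131°)) = 4.0181 pm

Final wavelength:
λ' = λ₀ + Δλ = 3.1060 + 4.0181 = 7.1241 pm

Final frequency:
f' = c/λ' = 299792458/7.1241268e-12 = 4.2081291e+19 Hz

Frequency shift (decrease):
Δf = f₀ - f' = 9.652e+19 - 4.2081291e+19 = 5.444e+19 Hz

(Intermediate values are shown rounded; full precision is carried through to the final answer.)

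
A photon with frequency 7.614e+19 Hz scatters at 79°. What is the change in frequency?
2.533e+19 Hz (decrease)

Convert frequency to wavelength (c = 299792458 m/s):
λ₀ = c/f₀ = 299792458/7.614e+19 = 3.9373845e-12 m = 3.9374 pm

Calculate Compton shift:
Δλ = λ_C(1 - cos(79°)) = 1.9633 pm

Final wavelength:
λ' = λ₀ + Δλ = 3.9374 + 1.9633 = 5.9007 pm

Final frequency:
f' = c/λ' = 299792458/5.9007329e-12 = 5.0805969e+19 Hz

Frequency shift (decrease):
Δf = f₀ - f' = 7.614e+19 - 5.0805969e+19 = 2.533e+19 Hz

(Intermediate values are shown rounded; full precision is carried through to the final answer.)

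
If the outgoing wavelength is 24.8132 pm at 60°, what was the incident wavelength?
23.6000 pm

From λ' = λ + Δλ, we have λ = λ' - Δλ

First calculate the Compton shift:
Δλ = λ_C(1 - cos θ)
Δλ = 2.4263 × (1 - cos(60°))
Δλ = 2.4263 × 0.5000
Δλ = 1.2132 pm

Initial wavelength:
λ = λ' - Δλ
λ = 24.8132 - 1.2132
λ = 23.6000 pm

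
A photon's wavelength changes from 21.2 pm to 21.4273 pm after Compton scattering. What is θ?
25.00°

First find the wavelength shift:
Δλ = λ' - λ = 21.4273 - 21.2 = 0.2273 pm

Using Δλ = λ_C(1 - cos θ), with λ_C = h/(m_e·c) ≈ 2.42631024 pm:
cos θ = 1 - Δλ/λ_C
cos θ = 1 - 0.2273/2.42631024
cos θ = 0.906319

θ = arccos(0.906319)
θ = 25.00°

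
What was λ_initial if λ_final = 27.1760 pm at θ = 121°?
23.5000 pm

From λ' = λ + Δλ, we have λ = λ' - Δλ

First calculate the Compton shift:
Δλ = λ_C(1 - cos θ)
Δλ = 2.4263 × (1 - cos(121°))
Δλ = 2.4263 × 1.5150
Δλ = 3.6760 pm

Initial wavelength:
λ = λ' - Δλ
λ = 27.1760 - 3.6760
λ = 23.5000 pm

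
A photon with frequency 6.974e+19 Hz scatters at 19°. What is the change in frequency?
2.081e+18 Hz (decrease)

Convert frequency to wavelength (c = 299792458 m/s):
λ₀ = c/f₀ = 299792458/6.974e+19 = 4.2987161e-12 m = 4.2987 pm

Calculate Compton shift:
Δλ = λ_C(1 - cos(19°)) = 0.1322 pm

Final wavelength:
λ' = λ₀ + Δλ = 4.2987 + 0.1322 = 4.4309 pm

Final frequency:
f' = c/λ' = 299792458/4.4309049e-12 = 6.7659421e+19 Hz

Frequency shift (decrease):
Δf = f₀ - f' = 6.974e+19 - 6.7659421e+19 = 2.081e+18 Hz

(Intermediate values are shown rounded; full precision is carried through to the final answer.)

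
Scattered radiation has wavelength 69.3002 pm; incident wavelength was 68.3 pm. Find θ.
54.00°

First find the wavelength shift:
Δλ = λ' - λ = 69.3002 - 68.3 = 1.0002 pm

Using Δλ = λ_C(1 - cos θ), with λ_C = h/(m_e·c) ≈ 2.42631024 pm:
cos θ = 1 - Δλ/λ_C
cos θ = 1 - 1.0002/2.42631024
cos θ = 0.587769

θ = arccos(0.587769)
θ = 54.00°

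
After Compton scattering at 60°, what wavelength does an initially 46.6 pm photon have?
47.8132 pm

Using the Compton formula: λ' = λ + λ_C(1 − cos θ)

For θ = 60°, cos θ = 1/2 (exact) = 0.5000, so:
1 − cos 60° = 1 − (1/2) = 0.5000

Δλ = λ_C × 0.5000 = 2.4263 × 0.5000 = 1.2132 pm

λ' = 46.6 + 1.2132 = 47.8132 pm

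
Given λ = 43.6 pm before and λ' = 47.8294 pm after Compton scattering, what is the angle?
138.00°

First find the wavelength shift:
Δλ = λ' - λ = 47.8294 - 43.6 = 4.2294 pm

Using Δλ = λ_C(1 - cos θ), with λ_C = h/(m_e·c) ≈ 2.42631024 pm:
cos θ = 1 - Δλ/λ_C
cos θ = 1 - 4.2294/2.42631024
cos θ = -0.743141

θ = arccos(-0.743141)
θ = 138.00°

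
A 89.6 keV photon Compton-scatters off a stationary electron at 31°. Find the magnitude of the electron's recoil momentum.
2.5306e-23 kg·m/s

The electron is initially at rest, so by conservation of momentum:
p⃗_e = p⃗₀ − p⃗'  (incident photon momentum minus scattered photon momentum)

Photon momentum magnitudes (p = h/λ = E/c):
λ₀ = hc/E₀ = 13.8375 pm → p₀ = h/λ₀ = 4.7885e-23 kg·m/s
Δλ = λ_C(1 − cos 31°) = 0.3466 pm
λ' = 14.1841 pm → p' = h/λ' = 4.6715e-23 kg·m/s

The scattered photon makes angle θ = 31° with the incident direction, so by the law of cosines:
|p⃗_e|² = p₀² + p'² − 2p₀p'cos θ
|p⃗_e|² = (4.7885e-23)² + (4.6715e-23)² − 2·4.7885e-23·4.6715e-23·cos(31°)
|p⃗_e| = 2.5306e-23 kg·m/s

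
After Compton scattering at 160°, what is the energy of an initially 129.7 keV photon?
86.9113 keV

First convert energy to wavelength:
λ = hc/E, with hc ≈ 1239.842 keV·pm (i.e. 1239.842 eV·nm)

For E = 129.7 keV = 129700 eV:
λ = 1239.842 keV·pm / 129.7 keV
λ = 9.5593 pm

Calculate the Compton shift:
Δλ = λ_C(1 - cos(160°)) = 2.4263 × 1.9397
Δλ = 4.7063 pm

Final wavelength:
λ' = 9.5593 + 4.7063 = 14.2656 pm

Final energy:
E' = hc/λ' = 1239.842 / 14.2656 = 86.9113 keV

(Intermediate values are shown rounded; full precision is carried through to the final answer.)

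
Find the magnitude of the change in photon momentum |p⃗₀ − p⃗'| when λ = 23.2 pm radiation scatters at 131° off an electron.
4.8173e-23 kg·m/s

Photon momentum magnitude is p = h/λ.

Initial momentum:
p₀ = h/λ = 6.6261e-34/2.3200e-11 = 2.8561e-23 kg·m/s

After scattering:
λ' = λ + Δλ = 23.2 + 4.0181 = 27.2181 pm
p' = h/λ' = 6.6261e-34/2.7218e-11 = 2.4344e-23 kg·m/s

Momentum is a vector; the scattered photon's direction makes angle θ = 131° with the incident direction. The magnitude of the vector change Δp⃗ = p⃗₀ − p⃗' is found from the law of cosines:
|Δp⃗|² = p₀² + p'² − 2p₀p'cos θ
|Δp⃗|² = (2.8561e-23)² + (2.4344e-23)² − 2·2.8561e-23·2.4344e-23·cos(131°)
|Δp⃗| = 4.8173e-23 kg·m/s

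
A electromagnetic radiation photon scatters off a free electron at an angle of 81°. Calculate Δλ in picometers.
2.0468 pm

Using the Compton scattering formula:
Δλ = λ_C(1 - cos θ)

where λ_C = h/(m_e·c) ≈ 2.4263 pm is the Compton wavelength of an electron.

For θ = 81°:
cos(81°) = 0.1564
1 - cos(81°) = 0.8436

Δλ = 2.4263 × 0.8436
Δλ = 2.0468 pm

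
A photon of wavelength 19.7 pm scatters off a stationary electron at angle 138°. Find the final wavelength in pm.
23.9294 pm

Using the Compton scattering formula:
λ' = λ + Δλ = λ + λ_C(1 - cos θ)

Given:
- Initial wavelength λ = 19.7 pm
- Scattering angle θ = 138°
- Compton wavelength λ_C ≈ 2.4263 pm

Calculate the shift:
Δλ = 2.4263 × (1 - cos(138°))
Δλ = 2.4263 × 1.7431
Δλ = 4.2294 pm

Final wavelength:
λ' = 19.7 + 4.2294 = 23.9294 pm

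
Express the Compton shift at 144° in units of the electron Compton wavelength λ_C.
1.8090 λ_C

The Compton shift formula is:
Δλ = λ_C(1 - cos θ)

Dividing both sides by λ_C:
Δλ/λ_C = 1 - cos θ

For θ = 144°:
Δλ/λ_C = 1 - cos(144°)
Δλ/λ_C = 1 - -0.8090
Δλ/λ_C = 1.8090

This means the shift is 1.8090 × λ_C = 4.3892 pm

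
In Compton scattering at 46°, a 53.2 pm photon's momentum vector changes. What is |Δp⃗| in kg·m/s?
9.6676e-24 kg·m/s

Photon momentum magnitude is p = h/λ.

Initial momentum:
p₀ = h/λ = 6.6261e-34/5.3200e-11 = 1.2455e-23 kg·m/s

After scattering:
λ' = λ + Δλ = 53.2 + 0.7409 = 53.9409 pm
p' = h/λ' = 6.6261e-34/5.3941e-11 = 1.2284e-23 kg·m/s

Momentum is a vector; the scattered photon's direction makes angle θ = 46° with the incident direction. The magnitude of the vector change Δp⃗ = p⃗₀ − p⃗' is found from the law of cosines:
|Δp⃗|² = p₀² + p'² − 2p₀p'cos θ
|Δp⃗|² = (1.2455e-23)² + (1.2284e-23)² − 2·1.2455e-23·1.2284e-23·cos(46°)
|Δp⃗| = 9.6676e-24 kg·m/s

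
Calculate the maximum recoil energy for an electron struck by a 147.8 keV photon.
54.1653 keV

Maximum energy transfer occurs at θ = 180° (backscattering).

Initial photon: E₀ = 147.8 keV → λ₀ = 8.3886 pm

Maximum Compton shift (at 180°):
Δλ_max = 2λ_C = 2 × 2.4263 = 4.8526 pm

Final wavelength:
λ' = 8.3886 + 4.8526 = 13.2413 pm

Minimum photon energy (maximum energy to electron):
E'_min = hc/λ' = 93.6347 keV

Maximum electron kinetic energy:
K_max = E₀ - E'_min = 147.8000 - 93.6347 = 54.1653 keV

(Intermediate values are shown rounded; full precision is carried through to the final answer.)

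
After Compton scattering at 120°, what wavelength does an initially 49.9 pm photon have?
53.5395 pm

Using the Compton formula: λ' = λ + λ_C(1 − cos θ)

For θ = 120°, cos θ = -1/2 (exact) = -0.5000, so:
1 − cos 120° = 1 − (-1/2) = 1.5000

Δλ = λ_C × 1.5000 = 2.4263 × 1.5000 = 3.6395 pm

λ' = 49.9 + 3.6395 = 53.5395 pm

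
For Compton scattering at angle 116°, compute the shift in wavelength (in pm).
3.4899 pm

Using the Compton scattering formula:
Δλ = λ_C(1 - cos θ)

where λ_C = h/(m_e·c) ≈ 2.4263 pm is the Compton wavelength of an electron.

For θ = 116°:
cos(116°) = -0.4384
1 - cos(116°) = 1.4384

Δλ = 2.4263 × 1.4384
Δλ = 3.4899 pm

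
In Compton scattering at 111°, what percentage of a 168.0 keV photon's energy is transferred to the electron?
0.3087 (or 30.87%)

Calculate initial and final photon energies:

Initial: E₀ = 168.0 keV → λ₀ = 7.3800 pm
Compton shift: Δλ = 3.2958 pm
Final wavelength: λ' = 10.6758 pm
Final energy: E' = 116.1354 keV

Fractional energy loss:
(E₀ - E')/E₀ = (168.0000 - 116.1354)/168.0000
= 51.8646/168.0000
= 0.3087
= 30.87%

(Intermediate values are shown rounded; full precision is carried through to the final answer.)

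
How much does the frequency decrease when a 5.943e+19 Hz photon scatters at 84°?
1.789e+19 Hz (decrease)

Convert frequency to wavelength (c = 299792458 m/s):
λ₀ = c/f₀ = 299792458/5.943e+19 = 5.0444634e-12 m = 5.0445 pm

Calculate Compton shift:
Δλ = λ_C(1 - cos(84°)) = 2.1727 pm

Final wavelength:
λ' = λ₀ + Δλ = 5.0445 + 2.1727 = 7.2172 pm

Final frequency:
f' = c/λ' = 299792458/7.2171551e-12 = 4.1538869e+19 Hz

Frequency shift (decrease):
Δf = f₀ - f' = 5.943e+19 - 4.1538869e+19 = 1.789e+19 Hz

(Intermediate values are shown rounded; full precision is carried through to the final answer.)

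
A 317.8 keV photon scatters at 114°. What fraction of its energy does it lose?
0.4666 (or 46.66%)

Calculate initial and final photon energies:

Initial: E₀ = 317.8 keV → λ₀ = 3.9013 pm
Compton shift: Δλ = 3.4132 pm
Final wavelength: λ' = 7.3145 pm
Final energy: E' = 169.5045 keV

Fractional energy loss:
(E₀ - E')/E₀ = (317.8000 - 169.5045)/317.8000
= 148.2955/317.8000
= 0.4666
= 46.66%

(Intermediate values are shown rounded; full precision is carried through to the final answer.)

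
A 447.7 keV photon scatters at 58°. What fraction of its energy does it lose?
0.2917 (or 29.17%)

Calculate initial and final photon energies:

Initial: E₀ = 447.7 keV → λ₀ = 2.7694 pm
Compton shift: Δλ = 1.1406 pm
Final wavelength: λ' = 3.9099 pm
Final energy: E' = 317.1016 keV

Fractional energy loss:
(E₀ - E')/E₀ = (447.7000 - 317.1016)/447.7000
= 130.5984/447.7000
= 0.2917
= 29.17%

(Intermediate values are shown rounded; full precision is carried through to the final answer.)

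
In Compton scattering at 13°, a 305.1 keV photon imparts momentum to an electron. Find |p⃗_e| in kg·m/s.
3.6720e-23 kg·m/s

The electron is initially at rest, so by conservation of momentum:
p⃗_e = p⃗₀ − p⃗'  (incident photon momentum minus scattered photon momentum)

Photon momentum magnitudes (p = h/λ = E/c):
λ₀ = hc/E₀ = 4.0637 pm → p₀ = h/λ₀ = 1.6305e-22 kg·m/s
Δλ = λ_C(1 − cos 13°) = 0.0622 pm
λ' = 4.1259 pm → p' = h/λ' = 1.6060e-22 kg·m/s

The scattered photon makes angle θ = 13° with the incident direction, so by the law of cosines:
|p⃗_e|² = p₀² + p'² − 2p₀p'cos θ
|p⃗_e|² = (1.6305e-22)² + (1.6060e-22)² − 2·1.6305e-22·1.6060e-22·cos(13°)
|p⃗_e| = 3.6720e-23 kg·m/s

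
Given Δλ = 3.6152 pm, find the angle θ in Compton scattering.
119.34°

From the Compton formula Δλ = λ_C(1 - cos θ), we can solve for θ:

cos θ = 1 - Δλ/λ_C

Given:
- Δλ = 3.6152 pm
- λ_C = h/(m_e·c) ≈ 2.42631024 pm

cos θ = 1 - 3.6152/2.42631024
cos θ = 1 - 1.489999
cos θ = -0.489999

θ = arccos(-0.489999)
θ = 119.34°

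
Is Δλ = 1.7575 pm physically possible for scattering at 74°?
Yes, consistent

Calculate the expected shift for θ = 74°:

Δλ_expected = λ_C(1 - cos(74°))
Δλ_expected = 2.4263 × (1 - cos(74°))
Δλ_expected = 2.4263 × 0.7244
Δλ_expected = 1.7575 pm

Given shift: 1.7575 pm
Expected shift: 1.7575 pm
Difference: 0.0000 pm

The values match. This is consistent with Compton scattering at the stated angle.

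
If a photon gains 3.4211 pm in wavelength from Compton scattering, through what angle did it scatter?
114.20°

From the Compton formula Δλ = λ_C(1 - cos θ), we can solve for θ:

cos θ = 1 - Δλ/λ_C

Given:
- Δλ = 3.4211 pm
- λ_C = h/(m_e·c) ≈ 2.42631024 pm

cos θ = 1 - 3.4211/2.42631024
cos θ = 1 - 1.410001
cos θ = -0.410001

θ = arccos(-0.410001)
θ = 114.20°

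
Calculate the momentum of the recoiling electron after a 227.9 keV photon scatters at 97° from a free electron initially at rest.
1.5438e-22 kg·m/s

The electron is initially at rest, so by conservation of momentum:
p⃗_e = p⃗₀ − p⃗'  (incident photon momentum minus scattered photon momentum)

Photon momentum magnitudes (p = h/λ = E/c):
λ₀ = hc/E₀ = 5.4403 pm → p₀ = h/λ₀ = 1.2180e-22 kg·m/s
Δλ = λ_C(1 − cos 97°) = 2.7220 pm
λ' = 8.1623 pm → p' = h/λ' = 8.1179e-23 kg·m/s

The scattered photon makes angle θ = 97° with the incident direction, so by the law of cosines:
|p⃗_e|² = p₀² + p'² − 2p₀p'cos θ
|p⃗_e|² = (1.2180e-22)² + (8.1179e-23)² − 2·1.2180e-22·8.1179e-23·cos(97°)
|p⃗_e| = 1.5438e-22 kg·m/s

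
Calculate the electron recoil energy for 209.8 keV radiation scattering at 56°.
32.1511 keV

By energy conservation: K_e = E_initial - E_final

First find the scattered photon energy:
Initial wavelength: λ = hc/E = 5.9096 pm
Compton shift: Δλ = λ_C(1 - cos(56°)) = 1.0695 pm
Final wavelength: λ' = 5.9096 + 1.0695 = 6.9792 pm
Final photon energy: E' = hc/λ' = 177.6489 keV

Electron kinetic energy:
K_e = E - E' = 209.8000 - 177.6489 = 32.1511 keV

(Intermediate values are shown rounded; full precision is carried through to the final answer.)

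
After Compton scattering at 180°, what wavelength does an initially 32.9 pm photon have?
37.7526 pm

Using the Compton formula: λ' = λ + λ_C(1 − cos θ)

For θ = 180°, cos θ = -1 (exact) = -1.0000, so:
1 − cos 180° = 1 − (-1) = 2.0000

Δλ = λ_C × 2.0000 = 2.4263 × 2.0000 = 4.8526 pm

λ' = 32.9 + 4.8526 = 37.7526 pm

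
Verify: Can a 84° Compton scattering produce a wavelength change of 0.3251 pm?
No, inconsistent

Calculate the expected shift for θ = 84°:

Δλ_expected = λ_C(1 - cos(84°))
Δλ_expected = 2.4263 × (1 - cos(84°))
Δλ_expected = 2.4263 × 0.8955
Δλ_expected = 2.1727 pm

Given shift: 0.3251 pm
Expected shift: 2.1727 pm
Difference: 1.8476 pm

The values do not match. The given shift corresponds to θ ≈ 30.0°, not 84°.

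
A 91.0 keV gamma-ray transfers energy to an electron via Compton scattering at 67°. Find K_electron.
8.9071 keV

By energy conservation: K_e = E_initial - E_final

First find the scattered photon energy:
Initial wavelength: λ = hc/E = 13.6246 pm
Compton shift: Δλ = λ_C(1 - cos(67°)) = 1.4783 pm
Final wavelength: λ' = 13.6246 + 1.4783 = 15.1029 pm
Final photon energy: E' = hc/λ' = 82.0929 keV

Electron kinetic energy:
K_e = E - E' = 91.0000 - 82.0929 = 8.9071 keV

(Intermediate values are shown rounded; full precision is carried through to the final answer.)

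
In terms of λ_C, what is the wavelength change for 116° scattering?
1.4384 λ_C

The Compton shift formula is:
Δλ = λ_C(1 - cos θ)

Dividing both sides by λ_C:
Δλ/λ_C = 1 - cos θ

For θ = 116°:
Δλ/λ_C = 1 - cos(116°)
Δλ/λ_C = 1 - -0.4384
Δλ/λ_C = 1.4384

This means the shift is 1.4384 × λ_C = 3.4899 pm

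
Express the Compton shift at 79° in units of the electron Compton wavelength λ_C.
0.8092 λ_C

The Compton shift formula is:
Δλ = λ_C(1 - cos θ)

Dividing both sides by λ_C:
Δλ/λ_C = 1 - cos θ

For θ = 79°:
Δλ/λ_C = 1 - cos(79°)
Δλ/λ_C = 1 - 0.1908
Δλ/λ_C = 0.8092

This means the shift is 0.8092 × λ_C = 1.9633 pm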